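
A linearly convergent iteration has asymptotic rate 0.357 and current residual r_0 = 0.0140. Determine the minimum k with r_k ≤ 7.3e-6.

After k steps, r_k ≈ 0.0140·0.357^k.
Need 0.357^k ≤ 7.3e-6/0.0140 = 0.000521429.
k ≥ ln(0.000521429)/ln(0.357) = -7.5589/-1.03002 = 7.339.
Smallest integer k = 8.

8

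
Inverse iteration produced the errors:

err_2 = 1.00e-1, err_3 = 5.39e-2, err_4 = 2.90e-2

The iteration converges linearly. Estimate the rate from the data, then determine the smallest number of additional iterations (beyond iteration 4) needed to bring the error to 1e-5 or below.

Rate ρ ≈ err_4/err_3 = 2.90e-2/5.39e-2 = 0.5380.
After j more steps, err_{4+j} ≈ 2.90e-2·ρ^j; need ρ^j ≤ 1e-5/2.90e-2 = 0.000344828.
j ≥ ln(0.000344828)/ln(0.5380) = -7.9725/-0.61990 = 12.861.
So 13 more iterations are needed.

13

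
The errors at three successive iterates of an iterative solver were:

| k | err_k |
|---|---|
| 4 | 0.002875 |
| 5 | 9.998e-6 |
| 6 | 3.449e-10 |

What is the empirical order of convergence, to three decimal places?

p ≈ ln(err_6/err_5) / ln(err_5/err_4)
  = ln(3.449e-10/9.998e-6) / ln(9.998e-6/0.002875)
  = ln(3.44969e-05) / ln(0.00347757)
  = -10.274641 / -5.661422 ≈ 1.814852

1.815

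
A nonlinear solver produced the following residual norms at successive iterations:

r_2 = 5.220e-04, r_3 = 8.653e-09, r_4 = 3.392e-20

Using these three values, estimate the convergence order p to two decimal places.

p ≈ ln(r_4/r_3) / ln(r_3/r_2)
  = ln(3.392e-20/8.653e-09) / ln(8.653e-09/5.220e-04)
  = ln(3.92003e-12) / ln(1.65766e-05)
  = -26.26492 / -11.00752 ≈ 2.38609

2.39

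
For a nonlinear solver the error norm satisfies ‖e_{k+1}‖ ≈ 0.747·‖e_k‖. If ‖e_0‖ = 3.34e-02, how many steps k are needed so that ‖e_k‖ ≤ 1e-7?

After k steps, ‖e_k‖ ≈ 3.34e-02·0.747^k.
Need 0.747^k ≤ 1e-7/3.34e-02 = 2.99401e-06.
k ≥ ln(2.99401e-06)/ln(0.747) = -12.7189/-0.29169 = 43.604.
Smallest integer k = 44.

44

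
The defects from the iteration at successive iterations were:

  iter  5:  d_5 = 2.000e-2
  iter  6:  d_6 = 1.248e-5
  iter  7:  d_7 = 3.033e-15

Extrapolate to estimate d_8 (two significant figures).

4.4e-44

First estimate the order: p ≈ ln(d_7/d_6) / ln(d_6/d_5) = ln(3.033e-15/1.248e-5)/ln(1.248e-5/2.000e-2) = ln(2.43029e-10)/ln(0.000624) ≈ 3.0000.
Then d_8 ≈ d_7·(d_7/d_6)^p = 3.033e-15·(2.43029e-10)^3.0000 = 3.033e-15·1.4354e-29 ≈ 4.354e-44.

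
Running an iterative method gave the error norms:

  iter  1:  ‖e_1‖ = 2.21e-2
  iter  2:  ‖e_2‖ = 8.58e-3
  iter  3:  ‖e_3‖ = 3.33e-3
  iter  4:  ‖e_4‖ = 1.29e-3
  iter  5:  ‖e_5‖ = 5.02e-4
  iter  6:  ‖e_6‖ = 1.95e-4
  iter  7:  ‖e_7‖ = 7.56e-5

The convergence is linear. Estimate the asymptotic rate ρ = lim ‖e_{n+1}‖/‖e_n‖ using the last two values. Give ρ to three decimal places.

ρ ≈ ‖e_7‖/‖e_6‖ = 7.56e-5/1.95e-4 = 0.38769

0.388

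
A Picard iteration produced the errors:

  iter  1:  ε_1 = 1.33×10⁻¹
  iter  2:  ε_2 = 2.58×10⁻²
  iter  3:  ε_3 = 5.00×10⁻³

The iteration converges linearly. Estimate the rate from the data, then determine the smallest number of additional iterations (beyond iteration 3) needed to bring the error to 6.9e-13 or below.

Rate ρ ≈ ε_3/ε_2 = 5.00×10⁻³/2.58×10⁻² = 0.1938.
After j more steps, ε_{3+j} ≈ 5.00×10⁻³·ρ^j; need ρ^j ≤ 6.9e-13/5.00×10⁻³ = 1.38e-10.
j ≥ ln(1.38e-10)/ln(0.1938) = -22.7038/-1.64093 = 13.836.
So 14 more iterations are needed.

14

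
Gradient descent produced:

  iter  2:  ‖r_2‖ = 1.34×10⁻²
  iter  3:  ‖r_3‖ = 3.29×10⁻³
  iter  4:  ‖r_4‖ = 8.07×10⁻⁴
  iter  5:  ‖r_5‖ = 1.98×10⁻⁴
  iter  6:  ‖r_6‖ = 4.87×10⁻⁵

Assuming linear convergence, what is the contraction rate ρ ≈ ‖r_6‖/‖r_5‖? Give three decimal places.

ρ ≈ ‖r_6‖/‖r_5‖ = 4.87×10⁻⁵/1.98×10⁻⁴ = 0.24596

0.246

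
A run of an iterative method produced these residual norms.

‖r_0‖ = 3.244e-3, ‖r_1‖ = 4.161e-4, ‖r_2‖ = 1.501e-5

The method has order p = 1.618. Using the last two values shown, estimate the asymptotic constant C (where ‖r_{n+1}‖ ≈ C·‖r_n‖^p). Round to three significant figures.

C ≈ ‖r_2‖ / ‖r_1‖^1.618
  = 1.501e-5 / (4.161e-4)^1.618
  = 1.501e-5 / 3.38736e-06 ≈ 4.4312

4.43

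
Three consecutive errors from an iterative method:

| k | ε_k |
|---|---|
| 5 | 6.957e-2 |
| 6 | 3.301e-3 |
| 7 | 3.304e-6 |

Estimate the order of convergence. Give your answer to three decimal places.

p ≈ ln(ε_7/ε_6) / ln(ε_6/ε_5)
  = ln(3.304e-6/3.301e-3) / ln(3.301e-3/6.957e-2)
  = ln(0.00100091) / ln(0.0474486)
  = -6.906846 / -3.048108 ≈ 2.265945

2.266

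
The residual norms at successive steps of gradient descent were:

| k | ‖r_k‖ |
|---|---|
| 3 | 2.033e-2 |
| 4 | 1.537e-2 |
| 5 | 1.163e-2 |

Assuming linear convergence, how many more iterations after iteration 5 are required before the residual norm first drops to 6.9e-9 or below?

Rate ρ ≈ ‖r_5‖/‖r_4‖ = 1.163e-2/1.537e-2 = 0.7567.
After j more steps, ‖r_{5+j}‖ ≈ 1.163e-2·ρ^j; need ρ^j ≤ 6.9e-9/1.163e-2 = 5.93293e-07.
j ≥ ln(5.93293e-07)/ln(0.7567) = -14.3376/-0.27879 = 51.428.
So 52 more iterations are needed.

52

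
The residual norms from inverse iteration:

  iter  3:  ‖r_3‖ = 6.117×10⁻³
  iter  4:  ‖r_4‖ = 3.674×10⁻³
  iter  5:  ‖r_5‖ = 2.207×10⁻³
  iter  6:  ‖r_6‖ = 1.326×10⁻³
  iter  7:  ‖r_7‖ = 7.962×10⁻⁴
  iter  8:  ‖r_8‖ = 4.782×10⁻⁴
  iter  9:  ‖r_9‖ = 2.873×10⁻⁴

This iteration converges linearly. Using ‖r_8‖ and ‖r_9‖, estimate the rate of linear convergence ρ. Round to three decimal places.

ρ ≈ ‖r_9‖/‖r_8‖ = 2.873×10⁻⁴/4.782×10⁻⁴ = 0.60079

0.601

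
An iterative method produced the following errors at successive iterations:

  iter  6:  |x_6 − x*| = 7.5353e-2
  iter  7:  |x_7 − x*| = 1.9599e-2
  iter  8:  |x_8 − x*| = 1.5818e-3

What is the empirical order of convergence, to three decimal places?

p ≈ ln(|x_8 − x*|/|x_7 − x*|) / ln(|x_7 − x*|/|x_6 − x*|)
  = ln(1.5818e-3/1.9599e-2) / ln(1.9599e-2/7.5353e-2)
  = ln(0.0807082) / ln(0.260096)
  = -2.516915 / -1.346704 ≈ 1.868944

1.869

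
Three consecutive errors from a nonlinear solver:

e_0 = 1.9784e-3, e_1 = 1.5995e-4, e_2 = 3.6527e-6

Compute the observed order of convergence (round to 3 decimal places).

1.503

p ≈ ln(e_2/e_1) / ln(e_1/e_0)
  = ln(3.6527e-6/1.5995e-4) / ln(1.5995e-4/1.9784e-3)
  = ln(0.0228365) / ln(0.0808482)
  = -3.779395 / -2.515182 ≈ 1.502633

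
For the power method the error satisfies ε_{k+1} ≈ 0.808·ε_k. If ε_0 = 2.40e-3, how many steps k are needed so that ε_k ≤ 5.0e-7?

40

After k steps, ε_k ≈ 2.40e-3·0.808^k.
Need 0.808^k ≤ 5.0e-7/2.40e-3 = 0.000208333.
k ≥ ln(0.000208333)/ln(0.808) = -8.4764/-0.21319 = 39.760.
Smallest integer k = 40.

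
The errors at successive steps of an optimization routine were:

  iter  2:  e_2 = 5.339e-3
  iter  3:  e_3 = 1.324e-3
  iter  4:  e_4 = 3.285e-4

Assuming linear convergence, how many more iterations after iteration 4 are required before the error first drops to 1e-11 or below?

Rate ρ ≈ e_4/e_3 = 3.285e-4/1.324e-3 = 0.2481.
After j more steps, e_{4+j} ≈ 3.285e-4·ρ^j; need ρ^j ≤ 1e-11/3.285e-4 = 3.04414e-08.
j ≥ ln(3.04414e-08)/ln(0.2481) = -17.3075/-1.39392 = 12.416.
So 13 more iterations are needed.

13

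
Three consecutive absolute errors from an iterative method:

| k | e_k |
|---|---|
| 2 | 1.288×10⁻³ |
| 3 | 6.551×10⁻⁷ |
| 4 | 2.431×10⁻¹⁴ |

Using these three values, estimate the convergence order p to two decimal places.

p ≈ ln(e_4/e_3) / ln(e_3/e_2)
  = ln(2.431×10⁻¹⁴/6.551×10⁻⁷) / ln(6.551×10⁻⁷/1.288×10⁻³)
  = ln(3.71088e-08) / ln(0.000508618)
  = -17.10941 / -7.58381 ≈ 2.25604

2.26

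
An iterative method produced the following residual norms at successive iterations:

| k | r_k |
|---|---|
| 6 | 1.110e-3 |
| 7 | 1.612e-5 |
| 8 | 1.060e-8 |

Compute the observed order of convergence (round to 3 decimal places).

p ≈ ln(r_8/r_7) / ln(r_7/r_6)
  = ln(1.060e-8/1.612e-5) / ln(1.612e-5/1.110e-3)
  = ln(0.000657568) / ln(0.0145225)
  = -7.326962 / -4.232056 ≈ 1.731301

1.731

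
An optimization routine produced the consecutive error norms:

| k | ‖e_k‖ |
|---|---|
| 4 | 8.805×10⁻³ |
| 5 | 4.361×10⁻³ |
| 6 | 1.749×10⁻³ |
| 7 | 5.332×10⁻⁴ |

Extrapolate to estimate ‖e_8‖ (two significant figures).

First estimate the order: p ≈ ln(‖e_7‖/‖e_6‖) / ln(‖e_6‖/‖e_5‖) = ln(5.332×10⁻⁴/1.749×10⁻³)/ln(1.749×10⁻³/4.361×10⁻³) = ln(0.30486)/ln(0.401055) ≈ 1.3002.
Then ‖e_8‖ ≈ ‖e_7‖·(‖e_7‖/‖e_6‖)^p = 5.332×10⁻⁴·(0.30486)^1.3002 = 5.332×10⁻⁴·0.213416 ≈ 0.0001138.

1.1e-4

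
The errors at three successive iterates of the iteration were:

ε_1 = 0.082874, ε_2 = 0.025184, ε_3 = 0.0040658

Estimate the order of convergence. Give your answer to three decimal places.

p ≈ ln(ε_3/ε_2) / ln(ε_2/ε_1)
  = ln(0.0040658/0.025184) / ln(0.025184/0.082874)
  = ln(0.161444) / ln(0.303883)
  = -1.823597 / -1.191113 ≈ 1.531003

1.531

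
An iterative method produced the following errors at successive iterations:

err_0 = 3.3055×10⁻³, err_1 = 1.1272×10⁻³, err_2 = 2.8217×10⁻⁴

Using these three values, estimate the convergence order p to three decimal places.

p ≈ ln(err_2/err_1) / ln(err_1/err_0)
  = ln(2.8217×10⁻⁴/1.1272×10⁻³) / ln(1.1272×10⁻³/3.3055×10⁻³)
  = ln(0.250328) / ln(0.341007)
  = -1.384983 / -1.075852 ≈ 1.287336

1.287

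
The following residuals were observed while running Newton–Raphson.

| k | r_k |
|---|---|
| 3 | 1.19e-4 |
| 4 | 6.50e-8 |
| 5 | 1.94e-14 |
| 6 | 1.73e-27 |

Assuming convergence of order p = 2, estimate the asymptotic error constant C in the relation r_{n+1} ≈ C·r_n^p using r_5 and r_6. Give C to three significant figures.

4.60

C ≈ r_6 / r_5^2
  = 1.73e-27 / (1.94e-14)^2
  = 1.73e-27 / 3.7636e-28 ≈ 4.5967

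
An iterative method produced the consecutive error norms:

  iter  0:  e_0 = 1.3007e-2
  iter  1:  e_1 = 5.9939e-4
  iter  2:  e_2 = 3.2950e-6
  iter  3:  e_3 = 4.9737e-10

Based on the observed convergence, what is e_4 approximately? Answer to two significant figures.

First estimate the order: p ≈ ln(e_3/e_2) / ln(e_2/e_1) = ln(4.9737e-10/3.2950e-6)/ln(3.2950e-6/5.9939e-4) = ln(0.000150947)/ln(0.00549726) ≈ 1.6909.
Then e_4 ≈ e_3·(e_3/e_2)^p = 4.9737e-10·(0.000150947)^1.6909 = 4.9737e-10·3.4576e-07 ≈ 1.72e-16.

1.7e-16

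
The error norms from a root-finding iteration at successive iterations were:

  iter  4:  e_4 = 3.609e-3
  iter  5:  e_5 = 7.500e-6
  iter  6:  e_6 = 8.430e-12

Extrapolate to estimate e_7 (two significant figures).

First estimate the order: p ≈ ln(e_6/e_5) / ln(e_5/e_4) = ln(8.430e-12/7.500e-6)/ln(7.500e-6/3.609e-3) = ln(1.124e-06)/ln(0.00207814) ≈ 2.2179.
Then e_7 ≈ e_6·(e_6/e_5)^p = 8.430e-12·(1.124e-06)^2.2179 = 8.430e-12·6.3855e-14 ≈ 5.383e-25.

5.4e-25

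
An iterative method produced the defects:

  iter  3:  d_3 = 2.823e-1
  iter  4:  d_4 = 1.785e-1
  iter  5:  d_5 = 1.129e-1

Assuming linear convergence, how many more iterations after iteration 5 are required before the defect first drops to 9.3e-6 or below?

21

Rate ρ ≈ d_5/d_4 = 1.129e-1/1.785e-1 = 0.6325.
After j more steps, d_{5+j} ≈ 1.129e-1·ρ^j; need ρ^j ≤ 9.3e-6/1.129e-1 = 8.23738e-05.
j ≥ ln(8.23738e-05)/ln(0.6325) = -9.4042/-0.45808 = 20.530.
So 21 more iterations are needed.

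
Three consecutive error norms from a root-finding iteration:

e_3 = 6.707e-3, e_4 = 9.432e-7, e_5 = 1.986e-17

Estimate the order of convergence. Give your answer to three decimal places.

p ≈ ln(e_5/e_4) / ln(e_4/e_3)
  = ln(1.986e-17/9.432e-7) / ln(9.432e-7/6.707e-3)
  = ln(2.1056e-11) / ln(0.000140629)
  = -24.583836 / -8.869385 ≈ 2.771763

2.772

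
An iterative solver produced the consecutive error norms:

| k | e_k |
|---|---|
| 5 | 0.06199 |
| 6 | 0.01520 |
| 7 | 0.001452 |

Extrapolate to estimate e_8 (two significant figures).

2.9e-5

First estimate the order: p ≈ ln(e_7/e_6) / ln(e_6/e_5) = ln(0.001452/0.01520)/ln(0.01520/0.06199) = ln(0.0955263)/ln(0.245201) ≈ 1.6706.
Then e_8 ≈ e_7·(e_7/e_6)^p = 0.001452·(0.0955263)^1.6706 = 0.001452·0.0197785 ≈ 2.872e-05.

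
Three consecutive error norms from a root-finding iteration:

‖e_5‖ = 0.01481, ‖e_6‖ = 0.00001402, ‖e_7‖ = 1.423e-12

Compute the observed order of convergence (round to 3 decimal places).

2.313

p ≈ ln(‖e_7‖/‖e_6‖) / ln(‖e_6‖/‖e_5‖)
  = ln(1.423e-12/0.00001402) / ln(0.00001402/0.01481)
  = ln(1.01498e-07) / ln(0.000946658)
  = -16.103227 / -6.962573 ≈ 2.312827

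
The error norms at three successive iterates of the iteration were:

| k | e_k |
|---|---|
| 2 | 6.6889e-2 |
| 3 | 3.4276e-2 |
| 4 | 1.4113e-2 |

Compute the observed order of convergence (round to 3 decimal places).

1.327

p ≈ ln(e_4/e_3) / ln(e_3/e_2)
  = ln(1.4113e-2/3.4276e-2) / ln(3.4276e-2/6.6889e-2)
  = ln(0.411746) / ln(0.512431)
  = -0.887349 / -0.668589 ≈ 1.327197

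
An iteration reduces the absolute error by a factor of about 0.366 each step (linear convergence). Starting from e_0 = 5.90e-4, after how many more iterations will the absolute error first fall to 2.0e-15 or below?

After k steps, e_k ≈ 5.90e-4·0.366^k.
Need 0.366^k ≤ 2.0e-15/5.90e-4 = 3.38983e-12.
k ≥ ln(3.38983e-12)/ln(0.366) = -26.4102/-1.00512 = 26.276.
Smallest integer k = 27.

27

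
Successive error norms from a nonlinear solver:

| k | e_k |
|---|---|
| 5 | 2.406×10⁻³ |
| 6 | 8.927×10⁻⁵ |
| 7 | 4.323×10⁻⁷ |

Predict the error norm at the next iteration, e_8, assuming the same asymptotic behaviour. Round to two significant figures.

7.8e-11

First estimate the order: p ≈ ln(e_7/e_6) / ln(e_6/e_5) = ln(4.323×10⁻⁷/8.927×10⁻⁵)/ln(8.927×10⁻⁵/2.406×10⁻³) = ln(0.00484261)/ln(0.0371031) ≈ 1.6182.
Then e_8 ≈ e_7·(e_7/e_6)^p = 4.323×10⁻⁷·(0.00484261)^1.6182 = 4.323×10⁻⁷·0.000179472 ≈ 7.759e-11.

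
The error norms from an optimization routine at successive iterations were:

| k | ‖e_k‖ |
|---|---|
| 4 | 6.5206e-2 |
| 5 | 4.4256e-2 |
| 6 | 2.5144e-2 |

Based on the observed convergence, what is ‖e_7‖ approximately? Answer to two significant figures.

1.1e-2

First estimate the order: p ≈ ln(‖e_6‖/‖e_5‖) / ln(‖e_5‖/‖e_4‖) = ln(2.5144e-2/4.4256e-2)/ln(4.4256e-2/6.5206e-2) = ln(0.568149)/ln(0.678711) ≈ 1.4588.
Then ‖e_7‖ ≈ ‖e_6‖·(‖e_6‖/‖e_5‖)^p = 2.5144e-2·(0.568149)^1.4588 = 2.5144e-2·0.438338 ≈ 0.01102.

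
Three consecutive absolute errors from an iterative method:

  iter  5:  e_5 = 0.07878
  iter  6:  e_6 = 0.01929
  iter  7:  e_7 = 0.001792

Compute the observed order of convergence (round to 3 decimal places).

1.689

p ≈ ln(e_7/e_6) / ln(e_6/e_5)
  = ln(0.001792/0.01929) / ln(0.01929/0.07878)
  = ln(0.0928979) / ln(0.244859)
  = -2.376254 / -1.407073 ≈ 1.688792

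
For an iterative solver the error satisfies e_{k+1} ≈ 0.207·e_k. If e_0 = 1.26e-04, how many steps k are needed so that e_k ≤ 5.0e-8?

5

After k steps, e_k ≈ 1.26e-04·0.207^k.
Need 0.207^k ≤ 5.0e-8/1.26e-04 = 0.000396825.
k ≥ ln(0.000396825)/ln(0.207) = -7.8320/-1.57504 = 4.973.
Smallest integer k = 5.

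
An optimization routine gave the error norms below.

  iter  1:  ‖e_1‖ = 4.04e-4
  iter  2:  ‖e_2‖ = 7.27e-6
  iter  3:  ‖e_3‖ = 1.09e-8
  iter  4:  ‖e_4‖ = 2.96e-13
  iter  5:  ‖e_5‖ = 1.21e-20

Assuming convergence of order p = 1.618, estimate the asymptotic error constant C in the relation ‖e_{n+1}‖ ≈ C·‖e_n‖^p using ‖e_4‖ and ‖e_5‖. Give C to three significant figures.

2.26

C ≈ ‖e_5‖ / ‖e_4‖^1.618
  = 1.21e-20 / (2.96e-13)^1.618
  = 1.21e-20 / 5.35242e-21 ≈ 2.2607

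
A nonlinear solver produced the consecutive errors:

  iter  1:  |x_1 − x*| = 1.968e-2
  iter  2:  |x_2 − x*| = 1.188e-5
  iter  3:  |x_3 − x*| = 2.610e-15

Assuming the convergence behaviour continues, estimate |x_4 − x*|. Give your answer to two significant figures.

First estimate the order: p ≈ ln(|x_3 − x*|/|x_2 − x*|) / ln(|x_2 − x*|/|x_1 − x*|) = ln(2.610e-15/1.188e-5)/ln(1.188e-5/1.968e-2) = ln(2.19697e-10)/ln(0.000603659) ≈ 3.0002.
Then |x_4 − x*| ≈ |x_3 − x*|·(|x_3 − x*|/|x_2 − x*|)^p = 2.610e-15·(2.19697e-10)^3.0002 = 2.610e-15·1.0557e-29 ≈ 2.755e-44.

2.8e-44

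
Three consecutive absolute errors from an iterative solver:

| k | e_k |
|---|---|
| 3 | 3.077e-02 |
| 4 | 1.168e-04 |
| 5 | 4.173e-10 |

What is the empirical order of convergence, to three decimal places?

2.250

p ≈ ln(e_5/e_4) / ln(e_4/e_3)
  = ln(4.173e-10/1.168e-04) / ln(1.168e-04/3.077e-02)
  = ln(3.57277e-06) / ln(0.00379591)
  = -12.542169 / -5.573831 ≈ 2.250188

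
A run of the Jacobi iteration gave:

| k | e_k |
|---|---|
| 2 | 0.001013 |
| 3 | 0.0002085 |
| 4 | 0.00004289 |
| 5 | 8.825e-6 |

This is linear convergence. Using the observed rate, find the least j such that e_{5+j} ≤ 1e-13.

Rate ρ ≈ e_5/e_4 = 8.825e-6/0.00004289 = 0.2058.
After j more steps, e_{5+j} ≈ 8.825e-6·ρ^j; need ρ^j ≤ 1e-13/8.825e-6 = 1.13314e-08.
j ≥ ln(1.13314e-08)/ln(0.2058) = -18.2957/-1.58085 = 11.573.
So 12 more iterations are needed.

12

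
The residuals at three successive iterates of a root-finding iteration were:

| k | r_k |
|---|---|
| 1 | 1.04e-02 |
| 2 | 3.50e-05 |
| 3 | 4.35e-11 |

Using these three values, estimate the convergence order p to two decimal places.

2.39

p ≈ ln(r_3/r_2) / ln(r_2/r_1)
  = ln(4.35e-11/3.50e-05) / ln(3.50e-05/1.04e-02)
  = ln(1.24286e-06) / ln(0.00336538)
  = -13.59810 / -5.69421 ≈ 2.38806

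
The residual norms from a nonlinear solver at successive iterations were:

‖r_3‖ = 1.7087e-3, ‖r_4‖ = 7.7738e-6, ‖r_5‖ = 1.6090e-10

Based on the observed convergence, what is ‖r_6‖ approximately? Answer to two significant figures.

First estimate the order: p ≈ ln(‖r_5‖/‖r_4‖) / ln(‖r_4‖/‖r_3‖) = ln(1.6090e-10/7.7738e-6)/ln(7.7738e-6/1.7087e-3) = ln(2.06977e-05)/ln(0.00454954) ≈ 2.0000.
Then ‖r_6‖ ≈ ‖r_5‖·(‖r_5‖/‖r_4‖)^p = 1.6090e-10·(2.06977e-05)^2.0000 = 1.6090e-10·4.28395e-10 ≈ 6.893e-20.

6.9e-20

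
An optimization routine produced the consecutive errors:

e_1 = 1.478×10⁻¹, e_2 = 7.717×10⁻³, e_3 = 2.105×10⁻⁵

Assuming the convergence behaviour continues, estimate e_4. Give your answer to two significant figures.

First estimate the order: p ≈ ln(e_3/e_2) / ln(e_2/e_1) = ln(2.105×10⁻⁵/7.717×10⁻³)/ln(7.717×10⁻³/1.478×10⁻¹) = ln(0.00272774)/ln(0.0522124) ≈ 1.9998.
Then e_4 ≈ e_3·(e_3/e_2)^p = 2.105×10⁻⁵·(0.00272774)^1.9998 = 2.105×10⁻⁵·7.44936e-06 ≈ 1.568e-10.

1.6e-10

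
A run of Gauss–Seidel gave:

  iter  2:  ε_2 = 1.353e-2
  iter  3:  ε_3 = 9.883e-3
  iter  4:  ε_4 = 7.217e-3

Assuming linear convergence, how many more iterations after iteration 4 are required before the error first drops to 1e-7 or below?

36

Rate ρ ≈ ε_4/ε_3 = 7.217e-3/9.883e-3 = 0.7302.
After j more steps, ε_{4+j} ≈ 7.217e-3·ρ^j; need ρ^j ≤ 1e-7/7.217e-3 = 1.38562e-05.
j ≥ ln(1.38562e-05)/ln(0.7302) = -11.1868/-0.31444 = 35.577.
So 36 more iterations are needed.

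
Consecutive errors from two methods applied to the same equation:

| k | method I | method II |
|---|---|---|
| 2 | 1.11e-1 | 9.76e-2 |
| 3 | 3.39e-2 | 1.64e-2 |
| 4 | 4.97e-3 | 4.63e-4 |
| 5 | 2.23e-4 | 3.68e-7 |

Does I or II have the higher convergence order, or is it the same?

Method I: p ≈ ln(2.23e-4/4.97e-3)/ln(4.97e-3/3.39e-2) ≈ 1.62.
Method II: p ≈ ln(3.68e-7/4.63e-4)/ln(4.63e-4/1.64e-2) ≈ 2.00.
Method II has the higher order (≈2.0 vs ≈1.6).

II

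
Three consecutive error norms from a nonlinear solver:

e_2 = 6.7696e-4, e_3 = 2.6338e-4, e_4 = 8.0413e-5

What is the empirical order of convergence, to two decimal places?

p ≈ ln(e_4/e_3) / ln(e_3/e_2)
  = ln(8.0413e-5/2.6338e-4) / ln(2.6338e-4/6.7696e-4)
  = ln(0.305312) / ln(0.389063)
  = -1.18642 / -0.94401 ≈ 1.25679

1.26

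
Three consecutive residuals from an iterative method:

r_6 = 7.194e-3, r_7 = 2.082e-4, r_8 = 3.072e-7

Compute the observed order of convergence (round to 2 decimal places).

1.84

p ≈ ln(r_8/r_7) / ln(r_7/r_6)
  = ln(3.072e-7/2.082e-4) / ln(2.082e-4/7.194e-3)
  = ln(0.0014755) / ln(0.0289408)
  = -6.51876 / -3.54250 ≈ 1.84016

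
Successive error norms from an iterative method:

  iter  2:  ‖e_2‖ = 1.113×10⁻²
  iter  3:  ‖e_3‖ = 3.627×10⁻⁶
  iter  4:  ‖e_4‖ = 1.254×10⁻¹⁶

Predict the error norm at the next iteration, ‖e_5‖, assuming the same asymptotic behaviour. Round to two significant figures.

First estimate the order: p ≈ ln(‖e_4‖/‖e_3‖) / ln(‖e_3‖/‖e_2‖) = ln(1.254×10⁻¹⁶/3.627×10⁻⁶)/ln(3.627×10⁻⁶/1.113×10⁻²) = ln(3.4574e-11)/ln(0.000325876) ≈ 3.0001.
Then ‖e_5‖ ≈ ‖e_4‖·(‖e_4‖/‖e_3‖)^p = 1.254×10⁻¹⁶·(3.4574e-11)^3.0001 = 1.254×10⁻¹⁶·4.1229e-32 ≈ 5.17e-48.

5.2e-48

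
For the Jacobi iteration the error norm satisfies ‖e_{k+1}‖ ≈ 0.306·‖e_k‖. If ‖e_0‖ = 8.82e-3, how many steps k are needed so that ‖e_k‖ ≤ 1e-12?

After k steps, ‖e_k‖ ≈ 8.82e-3·0.306^k.
Need 0.306^k ≤ 1e-12/8.82e-3 = 1.13379e-10.
k ≥ ln(1.13379e-10)/ln(0.306) = -22.9003/-1.18417 = 19.339.
Smallest integer k = 20.

20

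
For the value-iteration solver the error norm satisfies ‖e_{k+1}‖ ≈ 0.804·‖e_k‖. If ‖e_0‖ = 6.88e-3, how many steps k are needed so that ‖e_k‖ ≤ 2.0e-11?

After k steps, ‖e_k‖ ≈ 6.88e-3·0.804^k.
Need 0.804^k ≤ 2.0e-11/6.88e-3 = 2.90698e-09.
k ≥ ln(2.90698e-09)/ln(0.804) = -19.6562/-0.21816 = 90.100.
Smallest integer k = 91.

91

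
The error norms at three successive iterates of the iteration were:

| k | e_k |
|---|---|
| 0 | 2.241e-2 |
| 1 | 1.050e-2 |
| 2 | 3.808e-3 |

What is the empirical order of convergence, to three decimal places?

p ≈ ln(e_2/e_1) / ln(e_1/e_0)
  = ln(3.808e-3/1.050e-2) / ln(1.050e-2/2.241e-2)
  = ln(0.362667) / ln(0.468541)
  = -1.014270 / -0.758132 ≈ 1.337854

1.338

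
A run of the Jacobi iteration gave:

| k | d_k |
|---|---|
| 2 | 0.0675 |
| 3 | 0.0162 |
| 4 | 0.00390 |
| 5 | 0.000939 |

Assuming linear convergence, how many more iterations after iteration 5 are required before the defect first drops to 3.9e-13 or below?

Rate ρ ≈ d_5/d_4 = 0.000939/0.00390 = 0.2408.
After j more steps, d_{5+j} ≈ 0.000939·ρ^j; need ρ^j ≤ 3.9e-13/0.000939 = 4.15335e-10.
j ≥ ln(4.15335e-10)/ln(0.2408) = -21.6019/-1.42379 = 15.172.
So 16 more iterations are needed.

16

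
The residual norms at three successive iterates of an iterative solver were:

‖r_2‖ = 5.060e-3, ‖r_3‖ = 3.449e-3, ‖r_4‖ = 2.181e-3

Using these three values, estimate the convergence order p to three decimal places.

p ≈ ln(‖r_4‖/‖r_3‖) / ln(‖r_3‖/‖r_2‖)
  = ln(2.181e-3/3.449e-3) / ln(3.449e-3/5.060e-3)
  = ln(0.632357) / ln(0.681621)
  = -0.458301 / -0.383281 ≈ 1.195731

1.196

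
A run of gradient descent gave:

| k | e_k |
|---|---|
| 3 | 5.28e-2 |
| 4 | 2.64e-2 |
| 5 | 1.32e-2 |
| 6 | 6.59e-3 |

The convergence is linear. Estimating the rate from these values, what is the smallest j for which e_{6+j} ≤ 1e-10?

26

Rate ρ ≈ e_6/e_5 = 6.59e-3/1.32e-2 = 0.4992.
After j more steps, e_{6+j} ≈ 6.59e-3·ρ^j; need ρ^j ≤ 1e-10/6.59e-3 = 1.51745e-08.
j ≥ ln(1.51745e-08)/ln(0.4992) = -18.0036/-0.69475 = 25.914.
So 26 more iterations are needed.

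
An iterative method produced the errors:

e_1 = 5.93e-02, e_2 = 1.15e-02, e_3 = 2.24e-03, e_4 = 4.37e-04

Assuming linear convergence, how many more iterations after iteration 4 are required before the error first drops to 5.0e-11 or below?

Rate ρ ≈ e_4/e_3 = 4.37e-04/2.24e-03 = 0.1951.
After j more steps, e_{4+j} ≈ 4.37e-04·ρ^j; need ρ^j ≤ 5.0e-11/4.37e-04 = 1.14416e-07.
j ≥ ln(1.14416e-07)/ln(0.1951) = -15.9834/-1.63424 = 9.780.
So 10 more iterations are needed.

10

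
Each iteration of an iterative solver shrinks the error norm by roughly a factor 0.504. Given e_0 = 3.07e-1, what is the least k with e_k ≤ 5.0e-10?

After k steps, e_k ≈ 3.07e-1·0.504^k.
Need 0.504^k ≤ 5.0e-10/3.07e-1 = 1.62866e-09.
k ≥ ln(1.62866e-09)/ln(0.504) = -20.2355/-0.68518 = 29.533.
Smallest integer k = 30.

30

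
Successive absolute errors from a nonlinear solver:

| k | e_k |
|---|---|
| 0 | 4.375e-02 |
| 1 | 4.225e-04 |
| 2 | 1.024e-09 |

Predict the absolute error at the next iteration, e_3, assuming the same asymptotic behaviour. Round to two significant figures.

First estimate the order: p ≈ ln(e_2/e_1) / ln(e_1/e_0) = ln(1.024e-09/4.225e-04)/ln(4.225e-04/4.375e-02) = ln(2.42367e-06)/ln(0.00965714) ≈ 2.7867.
Then e_3 ≈ e_2·(e_2/e_1)^p = 1.024e-09·(2.42367e-06)^2.7867 = 1.024e-09·2.24498e-16 ≈ 2.299e-25.

2.3e-25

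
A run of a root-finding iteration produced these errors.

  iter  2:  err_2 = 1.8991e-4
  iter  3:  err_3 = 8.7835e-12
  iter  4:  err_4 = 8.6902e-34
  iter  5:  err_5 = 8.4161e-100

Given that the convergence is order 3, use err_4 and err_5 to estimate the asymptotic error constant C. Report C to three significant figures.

1.28

C ≈ err_5 / err_4^3
  = 8.4161e-100 / (8.6902e-34)^3
  = 8.4161e-100 / 6.5628e-100 ≈ 1.2824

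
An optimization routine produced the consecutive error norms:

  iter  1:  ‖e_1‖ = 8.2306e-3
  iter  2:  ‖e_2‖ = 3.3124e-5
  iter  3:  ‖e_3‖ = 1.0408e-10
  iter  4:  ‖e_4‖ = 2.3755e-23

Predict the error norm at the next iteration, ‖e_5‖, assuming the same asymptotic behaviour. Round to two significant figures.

2.2e-52

First estimate the order: p ≈ ln(‖e_4‖/‖e_3‖) / ln(‖e_3‖/‖e_2‖) = ln(2.3755e-23/1.0408e-10)/ln(1.0408e-10/3.3124e-5) = ln(2.28238e-13)/ln(3.14213e-06) ≈ 2.2973.
Then ‖e_5‖ ≈ ‖e_4‖·(‖e_4‖/‖e_3‖)^p = 2.3755e-23·(2.28238e-13)^2.2973 = 2.3755e-23·9.08709e-30 ≈ 2.159e-52.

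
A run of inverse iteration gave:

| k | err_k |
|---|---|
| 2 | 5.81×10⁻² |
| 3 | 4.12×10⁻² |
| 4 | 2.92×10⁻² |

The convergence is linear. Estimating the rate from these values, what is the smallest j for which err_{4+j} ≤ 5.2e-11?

Rate ρ ≈ err_4/err_3 = 2.92×10⁻²/4.12×10⁻² = 0.7087.
After j more steps, err_{4+j} ≈ 2.92×10⁻²·ρ^j; need ρ^j ≤ 5.2e-11/2.92×10⁻² = 1.78082e-09.
j ≥ ln(1.78082e-09)/ln(0.7087) = -20.1462/-0.34432 = 58.510.
So 59 more iterations are needed.

59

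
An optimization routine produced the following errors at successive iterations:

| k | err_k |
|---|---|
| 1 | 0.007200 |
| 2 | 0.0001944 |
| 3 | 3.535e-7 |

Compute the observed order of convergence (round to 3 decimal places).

1.747

p ≈ ln(err_3/err_2) / ln(err_2/err_1)
  = ln(3.535e-7/0.0001944) / ln(0.0001944/0.007200)
  = ln(0.00181842) / ln(0.027)
  = -6.309787 / -3.611918 ≈ 1.746935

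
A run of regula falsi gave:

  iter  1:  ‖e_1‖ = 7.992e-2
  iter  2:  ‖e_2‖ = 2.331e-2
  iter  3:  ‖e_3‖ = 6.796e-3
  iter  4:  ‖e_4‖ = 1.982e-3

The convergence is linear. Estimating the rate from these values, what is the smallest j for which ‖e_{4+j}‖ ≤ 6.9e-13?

Rate ρ ≈ ‖e_4‖/‖e_3‖ = 1.982e-3/6.796e-3 = 0.2916.
After j more steps, ‖e_{4+j}‖ ≈ 1.982e-3·ρ^j; need ρ^j ≤ 6.9e-13/1.982e-3 = 3.48133e-10.
j ≥ ln(3.48133e-10)/ln(0.2916) = -21.7784/-1.23237 = 17.672.
So 18 more iterations are needed.

18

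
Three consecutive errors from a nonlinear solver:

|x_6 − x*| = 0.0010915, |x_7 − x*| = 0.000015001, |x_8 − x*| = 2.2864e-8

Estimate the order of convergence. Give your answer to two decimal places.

1.51

p ≈ ln(|x_8 − x*|/|x_7 − x*|) / ln(|x_7 − x*|/|x_6 − x*|)
  = ln(2.2864e-8/0.000015001) / ln(0.000015001/0.0010915)
  = ln(0.00152417) / ln(0.0137435)
  = -6.48631 / -4.28719 ≈ 1.51295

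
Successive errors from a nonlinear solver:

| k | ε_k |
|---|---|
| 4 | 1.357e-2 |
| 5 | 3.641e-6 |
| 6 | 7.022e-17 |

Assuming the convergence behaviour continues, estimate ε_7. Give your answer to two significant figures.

5.0e-49

First estimate the order: p ≈ ln(ε_6/ε_5) / ln(ε_5/ε_4) = ln(7.022e-17/3.641e-6)/ln(3.641e-6/1.357e-2) = ln(1.92859e-11)/ln(0.000268312) ≈ 3.0002.
Then ε_7 ≈ ε_6·(ε_6/ε_5)^p = 7.022e-17·(1.92859e-11)^3.0002 = 7.022e-17·7.138e-33 ≈ 5.012e-49.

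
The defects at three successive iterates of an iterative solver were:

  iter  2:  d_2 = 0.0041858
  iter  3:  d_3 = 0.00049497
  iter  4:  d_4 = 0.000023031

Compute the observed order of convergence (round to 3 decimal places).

p ≈ ln(d_4/d_3) / ln(d_3/d_2)
  = ln(0.000023031/0.00049497) / ln(0.00049497/0.0041858)
  = ln(0.0465301) / ln(0.11825)
  = -3.067656 / -2.134954 ≈ 1.436872

1.437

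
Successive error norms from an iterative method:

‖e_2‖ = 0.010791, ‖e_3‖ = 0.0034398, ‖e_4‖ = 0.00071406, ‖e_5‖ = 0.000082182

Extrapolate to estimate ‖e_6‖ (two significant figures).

First estimate the order: p ≈ ln(‖e_5‖/‖e_4‖) / ln(‖e_4‖/‖e_3‖) = ln(0.000082182/0.00071406)/ln(0.00071406/0.0034398) = ln(0.115091)/ln(0.207588) ≈ 1.3752.
Then ‖e_6‖ ≈ ‖e_5‖·(‖e_5‖/‖e_4‖)^p = 0.000082182·(0.115091)^1.3752 = 0.000082182·0.051138 ≈ 4.203e-06.

4.2e-6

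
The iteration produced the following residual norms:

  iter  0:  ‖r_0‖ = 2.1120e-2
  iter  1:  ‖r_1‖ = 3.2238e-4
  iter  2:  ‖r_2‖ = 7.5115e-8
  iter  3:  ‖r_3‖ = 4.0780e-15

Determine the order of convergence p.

Consecutive ratios: ‖r_3‖/‖r_2‖ = 4.0780e-15/7.5115e-8 = 5.42901e-08, ‖r_2‖/‖r_1‖ = 7.5115e-8/3.2238e-4 = 0.000233001.
p ≈ ln(5.42901e-08)/ln(0.000233001) = -16.7289/-8.3645 ≈ 2.00.
So the convergence is quadratic (order 2).

2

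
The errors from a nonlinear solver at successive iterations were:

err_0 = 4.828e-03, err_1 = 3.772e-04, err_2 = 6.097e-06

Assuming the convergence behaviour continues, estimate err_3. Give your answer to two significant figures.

First estimate the order: p ≈ ln(err_2/err_1) / ln(err_1/err_0) = ln(6.097e-06/3.772e-04)/ln(3.772e-04/4.828e-03) = ln(0.0161638)/ln(0.0781276) ≈ 1.6180.
Then err_3 ≈ err_2·(err_2/err_1)^p = 6.097e-06·(0.0161638)^1.6180 = 6.097e-06·0.00126306 ≈ 7.701e-09.

7.7e-9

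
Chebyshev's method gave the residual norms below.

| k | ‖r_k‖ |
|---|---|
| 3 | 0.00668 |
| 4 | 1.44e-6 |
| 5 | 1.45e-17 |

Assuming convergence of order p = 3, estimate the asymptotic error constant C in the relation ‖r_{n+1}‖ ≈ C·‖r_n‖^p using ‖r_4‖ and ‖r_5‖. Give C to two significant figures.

C ≈ ‖r_5‖ / ‖r_4‖^3
  = 1.45e-17 / (1.44e-6)^3
  = 1.45e-17 / 2.98598e-18 ≈ 4.856

4.9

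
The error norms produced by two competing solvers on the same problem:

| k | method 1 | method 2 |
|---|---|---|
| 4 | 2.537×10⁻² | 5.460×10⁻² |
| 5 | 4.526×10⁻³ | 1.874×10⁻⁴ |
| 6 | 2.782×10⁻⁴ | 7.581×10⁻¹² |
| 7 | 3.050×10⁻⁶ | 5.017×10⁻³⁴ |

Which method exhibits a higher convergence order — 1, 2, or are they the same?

Method 1: p ≈ ln(3.050×10⁻⁶/2.782×10⁻⁴)/ln(2.782×10⁻⁴/4.526×10⁻³) ≈ 1.62.
Method 2: p ≈ ln(5.017×10⁻³⁴/7.581×10⁻¹²)/ln(7.581×10⁻¹²/1.874×10⁻⁴) ≈ 3.00.
Method 2 has the higher order (≈3.0 vs ≈1.6).

2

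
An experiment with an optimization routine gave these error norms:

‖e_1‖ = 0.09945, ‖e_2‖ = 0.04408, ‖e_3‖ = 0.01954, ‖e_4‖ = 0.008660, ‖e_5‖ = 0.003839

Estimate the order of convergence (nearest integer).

1

Consecutive ratios: ‖e_5‖/‖e_4‖ = 0.003839/0.008660 = 0.443303, ‖e_4‖/‖e_3‖ = 0.008660/0.01954 = 0.443193.
p ≈ ln(0.443303)/ln(0.443193) = -0.8135/-0.8137 ≈ 1.00.
So the convergence is linear (order 1).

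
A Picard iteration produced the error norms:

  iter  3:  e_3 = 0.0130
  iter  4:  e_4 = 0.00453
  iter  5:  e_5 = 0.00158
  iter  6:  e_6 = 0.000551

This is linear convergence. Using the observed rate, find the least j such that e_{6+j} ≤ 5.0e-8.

9

Rate ρ ≈ e_6/e_5 = 0.000551/0.00158 = 0.3487.
After j more steps, e_{6+j} ≈ 0.000551·ρ^j; need ρ^j ≤ 5.0e-8/0.000551 = 9.07441e-05.
j ≥ ln(9.07441e-05)/ln(0.3487) = -9.3075/-1.05354 = 8.835.
So 9 more iterations are needed.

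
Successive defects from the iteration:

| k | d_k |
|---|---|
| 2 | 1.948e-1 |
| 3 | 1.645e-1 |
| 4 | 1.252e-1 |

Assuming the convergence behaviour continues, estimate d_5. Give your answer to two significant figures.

8.1e-2

First estimate the order: p ≈ ln(d_4/d_3) / ln(d_3/d_2) = ln(1.252e-1/1.645e-1)/ln(1.645e-1/1.948e-1) = ln(0.761094)/ln(0.844456) ≈ 1.6148.
Then d_5 ≈ d_4·(d_4/d_3)^p = 1.252e-1·(0.761094)^1.6148 = 1.252e-1·0.643497 ≈ 0.08057.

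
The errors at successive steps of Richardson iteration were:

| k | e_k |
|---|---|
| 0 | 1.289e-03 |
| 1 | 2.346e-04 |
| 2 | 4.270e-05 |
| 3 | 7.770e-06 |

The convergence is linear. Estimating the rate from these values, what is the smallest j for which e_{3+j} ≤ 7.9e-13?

Rate ρ ≈ e_3/e_2 = 7.770e-06/4.270e-05 = 0.1820.
After j more steps, e_{3+j} ≈ 7.770e-06·ρ^j; need ρ^j ≤ 7.9e-13/7.770e-06 = 1.01673e-07.
j ≥ ln(1.01673e-07)/ln(0.1820) = -16.1015/-1.70375 = 9.451.
So 10 more iterations are needed.

10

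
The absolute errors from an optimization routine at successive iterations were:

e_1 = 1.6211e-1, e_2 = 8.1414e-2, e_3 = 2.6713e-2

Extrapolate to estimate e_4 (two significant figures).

First estimate the order: p ≈ ln(e_3/e_2) / ln(e_2/e_1) = ln(2.6713e-2/8.1414e-2)/ln(8.1414e-2/1.6211e-1) = ln(0.328113)/ln(0.502215) ≈ 1.6181.
Then e_4 ≈ e_3·(e_3/e_2)^p = 2.6713e-2·(0.328113)^1.6181 = 2.6713e-2·0.16477 ≈ 0.004402.

4.4e-3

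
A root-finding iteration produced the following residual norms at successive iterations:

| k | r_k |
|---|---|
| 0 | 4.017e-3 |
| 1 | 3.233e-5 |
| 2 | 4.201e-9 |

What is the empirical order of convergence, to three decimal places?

1.856

p ≈ ln(r_2/r_1) / ln(r_1/r_0)
  = ln(4.201e-9/3.233e-5) / ln(3.233e-5/4.017e-3)
  = ln(0.000129941) / ln(0.00804829)
  = -8.948430 / -4.822296 ≈ 1.855637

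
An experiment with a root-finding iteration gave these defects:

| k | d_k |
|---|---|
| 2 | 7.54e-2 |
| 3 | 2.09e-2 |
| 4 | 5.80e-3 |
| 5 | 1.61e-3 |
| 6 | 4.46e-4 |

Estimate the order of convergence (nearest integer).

Consecutive ratios: d_6/d_5 = 4.46e-4/1.61e-3 = 0.277019, d_5/d_4 = 1.61e-3/5.80e-3 = 0.277586.
p ≈ ln(0.277019)/ln(0.277586) = -1.2837/-1.2816 ≈ 1.00.
So the convergence is linear (order 1).

1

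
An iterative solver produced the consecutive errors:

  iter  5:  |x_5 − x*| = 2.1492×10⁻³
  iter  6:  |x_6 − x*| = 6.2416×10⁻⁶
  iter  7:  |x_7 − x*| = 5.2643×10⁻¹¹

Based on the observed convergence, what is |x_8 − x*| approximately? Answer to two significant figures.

First estimate the order: p ≈ ln(|x_7 − x*|/|x_6 − x*|) / ln(|x_6 − x*|/|x_5 − x*|) = ln(5.2643×10⁻¹¹/6.2416×10⁻⁶)/ln(6.2416×10⁻⁶/2.1492×10⁻³) = ln(8.43422e-06)/ln(0.00290415) ≈ 2.0000.
Then |x_8 − x*| ≈ |x_7 − x*|·(|x_7 − x*|/|x_6 − x*|)^p = 5.2643×10⁻¹¹·(8.43422e-06)^2.0000 = 5.2643×10⁻¹¹·7.11361e-11 ≈ 3.745e-21.

3.7e-21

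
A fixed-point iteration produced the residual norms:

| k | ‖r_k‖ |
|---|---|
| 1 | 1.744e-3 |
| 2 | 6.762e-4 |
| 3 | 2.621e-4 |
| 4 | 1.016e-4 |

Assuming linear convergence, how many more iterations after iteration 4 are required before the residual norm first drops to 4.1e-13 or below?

21

Rate ρ ≈ ‖r_4‖/‖r_3‖ = 1.016e-4/2.621e-4 = 0.3876.
After j more steps, ‖r_{4+j}‖ ≈ 1.016e-4·ρ^j; need ρ^j ≤ 4.1e-13/1.016e-4 = 4.03543e-09.
j ≥ ln(4.03543e-09)/ln(0.3876) = -19.3282/-0.94778 = 20.393.
So 21 more iterations are needed.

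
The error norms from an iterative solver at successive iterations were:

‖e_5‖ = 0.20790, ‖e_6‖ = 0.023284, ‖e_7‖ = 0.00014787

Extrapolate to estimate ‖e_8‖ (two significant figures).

1.2e-9

First estimate the order: p ≈ ln(‖e_7‖/‖e_6‖) / ln(‖e_6‖/‖e_5‖) = ln(0.00014787/0.023284)/ln(0.023284/0.20790) = ln(0.00635071)/ln(0.111996) ≈ 2.3109.
Then ‖e_8‖ ≈ ‖e_7‖·(‖e_7‖/‖e_6‖)^p = 0.00014787·(0.00635071)^2.3109 = 0.00014787·8.36647e-06 ≈ 1.237e-09.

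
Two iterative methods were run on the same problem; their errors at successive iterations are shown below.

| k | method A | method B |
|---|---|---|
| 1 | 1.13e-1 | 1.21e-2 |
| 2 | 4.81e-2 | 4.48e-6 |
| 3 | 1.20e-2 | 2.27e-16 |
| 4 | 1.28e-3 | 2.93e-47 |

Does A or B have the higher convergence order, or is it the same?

B

Method A: p ≈ ln(1.28e-3/1.20e-2)/ln(1.20e-2/4.81e-2) ≈ 1.61.
Method B: p ≈ ln(2.93e-47/2.27e-16)/ln(2.27e-16/4.48e-6) ≈ 3.00.
Method B has the higher order (≈3.0 vs ≈1.6).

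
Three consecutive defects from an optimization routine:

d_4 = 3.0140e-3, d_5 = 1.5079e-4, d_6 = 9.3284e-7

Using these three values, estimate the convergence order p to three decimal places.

p ≈ ln(d_6/d_5) / ln(d_5/d_4)
  = ln(9.3284e-7/1.5079e-4) / ln(1.5079e-4/3.0140e-3)
  = ln(0.00618635) / ln(0.0500299)
  = -5.085410 / -2.995134 ≈ 1.697891

1.698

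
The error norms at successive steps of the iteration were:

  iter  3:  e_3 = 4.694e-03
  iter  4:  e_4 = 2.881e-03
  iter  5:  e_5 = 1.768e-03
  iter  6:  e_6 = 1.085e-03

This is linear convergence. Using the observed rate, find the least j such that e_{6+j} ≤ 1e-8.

Rate ρ ≈ e_6/e_5 = 1.085e-03/1.768e-03 = 0.6137.
After j more steps, e_{6+j} ≈ 1.085e-03·ρ^j; need ρ^j ≤ 1e-8/1.085e-03 = 9.21659e-06.
j ≥ ln(9.21659e-06)/ln(0.6137) = -11.5945/-0.48825 = 23.747.
So 24 more iterations are needed.

24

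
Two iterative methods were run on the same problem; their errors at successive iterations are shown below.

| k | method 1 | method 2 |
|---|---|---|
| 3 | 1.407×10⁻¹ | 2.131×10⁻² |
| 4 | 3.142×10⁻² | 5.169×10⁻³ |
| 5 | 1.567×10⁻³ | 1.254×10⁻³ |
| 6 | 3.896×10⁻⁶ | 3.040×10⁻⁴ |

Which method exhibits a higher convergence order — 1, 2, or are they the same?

Method 1: p ≈ ln(3.896×10⁻⁶/1.567×10⁻³)/ln(1.567×10⁻³/3.142×10⁻²) ≈ 2.00.
Method 2: p ≈ ln(3.040×10⁻⁴/1.254×10⁻³)/ln(1.254×10⁻³/5.169×10⁻³) ≈ 1.00.
Method 1 has the higher order (≈2.0 vs ≈1.0).

1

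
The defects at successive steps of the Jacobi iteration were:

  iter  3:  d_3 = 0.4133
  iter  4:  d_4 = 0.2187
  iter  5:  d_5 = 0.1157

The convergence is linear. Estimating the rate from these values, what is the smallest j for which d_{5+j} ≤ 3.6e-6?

Rate ρ ≈ d_5/d_4 = 0.1157/0.2187 = 0.5290.
After j more steps, d_{5+j} ≈ 0.1157·ρ^j; need ρ^j ≤ 3.6e-6/0.1157 = 3.1115e-05.
j ≥ ln(3.1115e-05)/ln(0.5290) = -10.3778/-0.63677 = 16.298.
So 17 more iterations are needed.

17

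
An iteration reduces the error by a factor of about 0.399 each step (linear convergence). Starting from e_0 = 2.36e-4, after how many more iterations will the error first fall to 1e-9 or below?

After k steps, e_k ≈ 2.36e-4·0.399^k.
Need 0.399^k ≤ 1e-9/2.36e-4 = 4.23729e-06.
k ≥ ln(4.23729e-06)/ln(0.399) = -12.3716/-0.91879 = 13.465.
Smallest integer k = 14.

14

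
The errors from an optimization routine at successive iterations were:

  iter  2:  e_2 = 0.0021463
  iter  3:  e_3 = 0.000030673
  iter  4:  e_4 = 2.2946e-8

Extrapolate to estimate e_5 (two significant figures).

1.2e-13

First estimate the order: p ≈ ln(e_4/e_3) / ln(e_3/e_2) = ln(2.2946e-8/0.000030673)/ln(0.000030673/0.0021463) = ln(0.000748085)/ln(0.0142911) ≈ 1.6944.
Then e_5 ≈ e_4·(e_4/e_3)^p = 2.2946e-8·(0.000748085)^1.6944 = 2.2946e-8·5.0492e-06 ≈ 1.159e-13.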